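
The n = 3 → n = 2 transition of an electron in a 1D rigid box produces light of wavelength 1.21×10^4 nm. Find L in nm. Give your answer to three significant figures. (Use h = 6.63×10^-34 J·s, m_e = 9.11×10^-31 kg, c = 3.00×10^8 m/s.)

The photon carries ΔE = hc/λ = 6.63×10^-34·3.00×10^8/1.21×10^-5 m = 1.644×10^-20 J.
Since ΔE = (3² − 2²)E_1, E_1 = 3.288×10^-21 J, and L = h/√(8m_eE_1) = 4.28×10^-9 m = 4.28 nm.

L = 4.28 nm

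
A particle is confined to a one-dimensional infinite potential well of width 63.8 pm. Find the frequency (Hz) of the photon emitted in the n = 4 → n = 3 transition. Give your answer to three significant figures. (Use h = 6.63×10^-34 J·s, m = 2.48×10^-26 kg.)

E_1 = h²/(8mL²) = 5.443×10^-22 J and ΔE = (4² − 3²)E_1 = 3.810×10^-21 J.
f = ΔE/h = 3.810×10^-21/6.63×10^-34 = 5.75×10^12 Hz.

f = 5.75×10^12 Hz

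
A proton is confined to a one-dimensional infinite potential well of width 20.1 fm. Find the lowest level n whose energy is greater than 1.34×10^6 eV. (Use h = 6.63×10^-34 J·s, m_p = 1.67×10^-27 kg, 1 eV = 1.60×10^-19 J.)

n = 2

E_1 = h²/(8m_pL²) = 8.144×10^-14 J = 5.090×10^5 eV.
Need n² > 1.34×10^6/5.090×10^5 = 2.633, i.e. n > 1.623.
The smallest integer satisfying this is n = 2.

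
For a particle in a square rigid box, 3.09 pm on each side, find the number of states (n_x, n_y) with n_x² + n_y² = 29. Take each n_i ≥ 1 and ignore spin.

The level has n_x² + n_y² = 29. The ordered positive-integer solutions are (2, 5), (5, 2).
That gives 2 states.

degeneracy = 2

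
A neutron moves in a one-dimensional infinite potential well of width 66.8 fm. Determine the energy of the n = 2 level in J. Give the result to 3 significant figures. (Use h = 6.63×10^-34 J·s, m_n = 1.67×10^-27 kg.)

For an infinite well E_n = n²h²/(8m_nL²), so E_1 = h²/(8m_nL²) = (6.63×10^-34)²/(8·1.67×10^-27·(6.68×10^-14 m)²) = 7.373×10^-15 J.
Then E_2 = 2²·E_1 = 4·7.373×10^-15 J = 2.95×10^-14 J.

E_2 = 2.95×10^-14 J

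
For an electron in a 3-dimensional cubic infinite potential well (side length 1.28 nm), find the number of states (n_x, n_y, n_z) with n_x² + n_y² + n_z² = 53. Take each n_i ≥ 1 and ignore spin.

The level has n_x² + n_y² + n_z² = 53. The ordered positive-integer solutions are (1, 4, 6), (1, 6, 4), (4, 1, 6), (4, 6, 1), (6, 1, 4), (6, 4, 1).
That gives 6 states.

degeneracy = 6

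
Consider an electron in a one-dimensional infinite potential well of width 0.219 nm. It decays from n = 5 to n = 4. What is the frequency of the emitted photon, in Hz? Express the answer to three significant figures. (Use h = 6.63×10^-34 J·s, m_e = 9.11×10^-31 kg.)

E_1 = h²/(8m_eL²) = 1.258×10^-18 J and ΔE = (5² − 4²)E_1 = 1.132×10^-17 J.
f = ΔE/h = 1.132×10^-17/6.63×10^-34 = 1.71×10^16 Hz.

f = 1.71×10^16 Hz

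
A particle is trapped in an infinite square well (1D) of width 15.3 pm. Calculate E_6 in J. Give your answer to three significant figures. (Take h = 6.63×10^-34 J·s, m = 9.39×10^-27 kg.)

E_6 = 9.00×10^-19 J

For an infinite well E_n = n²h²/(8mL²), so E_1 = h²/(8mL²) = (6.63×10^-34)²/(8·9.39×10^-27·(1.53×10^-11 m)²) = 2.500×10^-20 J.
Then E_6 = 6²·E_1 = 36·2.500×10^-20 J = 9.00×10^-19 J.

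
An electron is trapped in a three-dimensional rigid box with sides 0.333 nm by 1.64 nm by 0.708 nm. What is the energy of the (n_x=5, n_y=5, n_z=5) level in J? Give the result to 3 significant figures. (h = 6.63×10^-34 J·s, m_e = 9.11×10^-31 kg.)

For a 3D rectangular well E = (h²/8m_e)·Σ n_i²/L_i² = (6.63×10^-34)²/(8·9.11×10^-31) · [5²/(0.333 nm)² + 5²/(1.64 nm)² + 5²/(0.708 nm)²].
Evaluating gives E = 1.72×10^-17 J.

E = 1.72×10^-17 J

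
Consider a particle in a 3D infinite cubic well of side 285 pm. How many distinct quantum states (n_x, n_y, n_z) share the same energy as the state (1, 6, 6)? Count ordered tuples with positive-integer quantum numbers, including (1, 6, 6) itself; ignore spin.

degeneracy = 3

The level has n_x² + n_y² + n_z² = 73. The ordered positive-integer solutions are (1, 6, 6), (6, 1, 6), (6, 6, 1).
That gives 3 states.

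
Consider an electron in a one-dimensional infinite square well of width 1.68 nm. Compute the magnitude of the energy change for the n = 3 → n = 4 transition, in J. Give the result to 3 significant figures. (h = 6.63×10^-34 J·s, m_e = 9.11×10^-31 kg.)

E_1 = h²/(8m_eL²) = 2.137×10^-20 J.
|ΔE| = |3² − 4²|·E_1 = 7·2.137×10^-20 J = 1.50×10^-19 J.

|ΔE| = 1.50×10^-19 J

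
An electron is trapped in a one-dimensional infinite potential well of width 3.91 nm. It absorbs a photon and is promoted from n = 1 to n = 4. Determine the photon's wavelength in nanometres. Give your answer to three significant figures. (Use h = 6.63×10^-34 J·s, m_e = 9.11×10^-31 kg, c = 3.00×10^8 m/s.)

E_1 = h²/(8m_eL²) = 3.945×10^-21 J, so ΔE = (4² − 1²)E_1 = 5.918×10^-20 J.
λ = hc/ΔE = (6.63×10^-34·3.00×10^8)/5.918×10^-20 = 3.36×10^-6 m = 3.36×10^3 nm.

λ = 3.36×10^3 nm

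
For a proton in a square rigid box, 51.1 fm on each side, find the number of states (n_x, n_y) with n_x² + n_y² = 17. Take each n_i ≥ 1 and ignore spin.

degeneracy = 2

The level has n_x² + n_y² = 17. The ordered positive-integer solutions are (1, 4), (4, 1).
That gives 2 states.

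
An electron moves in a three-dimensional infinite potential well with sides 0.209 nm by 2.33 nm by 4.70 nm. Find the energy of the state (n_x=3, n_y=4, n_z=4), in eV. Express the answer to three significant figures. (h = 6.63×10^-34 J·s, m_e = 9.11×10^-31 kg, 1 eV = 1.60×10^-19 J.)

For a 3D rectangular well E = (h²/8m_e)·Σ n_i²/L_i² = (6.63×10^-34)²/(8·9.11×10^-31) · [3²/(0.209 nm)² + 4²/(2.33 nm)² + 4²/(4.70 nm)²].
Evaluating gives E = 1.265×10^-17 J = 79.1 eV.

E = 79.1 eV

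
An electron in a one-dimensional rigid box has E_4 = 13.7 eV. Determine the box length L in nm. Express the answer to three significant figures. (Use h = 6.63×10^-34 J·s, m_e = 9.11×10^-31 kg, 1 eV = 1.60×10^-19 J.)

L = 0.664 nm

From E_n = n²h²/(8m_eL²), L = n·h/√(8m_eE_n).
E_4 = 13.7 eV = 2.192×10^-18 J, so L = 4·6.63×10^-34/√(8·9.11×10^-31·2.192×10^-18) = 6.64×10^-10 m = 0.664 nm.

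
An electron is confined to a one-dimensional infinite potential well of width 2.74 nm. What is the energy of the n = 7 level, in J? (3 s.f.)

For an infinite well E_n = n²h²/(8m_eL²), so E_1 = h²/(8m_eL²) = (6.626×10^-34)²/(8·9.109×10^-31·(2.74×10^-9 m)²) = 8.025×10^-21 J.
Then E_7 = 7²·E_1 = 49·8.025×10^-21 J = 3.93×10^-19 J.

E_7 = 3.93×10^-19 J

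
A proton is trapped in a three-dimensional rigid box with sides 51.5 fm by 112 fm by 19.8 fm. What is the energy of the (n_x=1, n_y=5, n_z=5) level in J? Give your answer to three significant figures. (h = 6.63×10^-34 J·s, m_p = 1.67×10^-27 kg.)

For a 3D rectangular well E = (h²/8m_p)·Σ n_i²/L_i² = (6.63×10^-34)²/(8·1.67×10^-27) · [1²/(51.5 fm)² + 5²/(112 fm)² + 5²/(19.8 fm)²].
Evaluating gives E = 2.18×10^-12 J.

E = 2.18×10^-12 J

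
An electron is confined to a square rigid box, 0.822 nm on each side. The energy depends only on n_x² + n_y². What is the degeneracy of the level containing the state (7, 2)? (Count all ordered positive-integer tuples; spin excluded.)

degeneracy = 2

The level has n_x² + n_y² = 53. The ordered positive-integer solutions are (2, 7), (7, 2).
That gives 2 states.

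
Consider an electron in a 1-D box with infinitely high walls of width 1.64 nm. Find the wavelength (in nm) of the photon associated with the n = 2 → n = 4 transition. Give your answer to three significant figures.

λ = 739 nm

E_1 = h²/(8m_eL²) = 2.240×10^-20 J, so ΔE = (4² − 2²)E_1 = 2.688×10^-19 J.
λ = hc/ΔE = (6.626×10^-34·2.998×10^8)/2.688×10^-19 = 7.39×10^-7 m = 739 nm.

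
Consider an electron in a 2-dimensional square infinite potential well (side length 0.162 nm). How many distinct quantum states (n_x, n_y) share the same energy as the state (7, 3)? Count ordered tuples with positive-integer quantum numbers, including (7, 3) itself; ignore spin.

The level has n_x² + n_y² = 58. The ordered positive-integer solutions are (3, 7), (7, 3).
That gives 2 states.

degeneracy = 2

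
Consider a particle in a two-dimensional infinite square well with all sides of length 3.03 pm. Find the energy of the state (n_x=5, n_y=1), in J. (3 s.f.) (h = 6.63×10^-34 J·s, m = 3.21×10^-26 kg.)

E = 4.85×10^-18 J

For a 2D rectangular well E = (h²/8m)·Σ n_i²/L_i² = (6.63×10^-34)²/(8·3.21×10^-26) · [5²/(3.03 pm)² + 1²/(3.03 pm)²].
Evaluating gives E = 4.85×10^-18 J.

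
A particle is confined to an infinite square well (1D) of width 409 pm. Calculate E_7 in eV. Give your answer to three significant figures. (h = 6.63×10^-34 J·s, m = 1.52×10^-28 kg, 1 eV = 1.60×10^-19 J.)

E_7 = 0.662 eV

For an infinite well E_n = n²h²/(8mL²), so E_1 = h²/(8mL²) = (6.63×10^-34)²/(8·1.52×10^-28·(4.09×10^-10 m)²) = 2.161×10^-21 J.
Then E_7 = 7²·E_1 = 49·2.161×10^-21 J = 1.059×10^-19 J.
Converting, E_7 = 1.059×10^-19 J / (1.60×10^-19 J/eV) = 0.662 eV.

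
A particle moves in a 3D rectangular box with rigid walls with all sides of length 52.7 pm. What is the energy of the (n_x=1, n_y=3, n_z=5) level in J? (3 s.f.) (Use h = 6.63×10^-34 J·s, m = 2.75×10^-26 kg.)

E = 2.52×10^-20 J

For a 3D rectangular well E = (h²/8m)·Σ n_i²/L_i² = (6.63×10^-34)²/(8·2.75×10^-26) · [1²/(52.7 pm)² + 3²/(52.7 pm)² + 5²/(52.7 pm)²].
Evaluating gives E = 2.52×10^-20 J.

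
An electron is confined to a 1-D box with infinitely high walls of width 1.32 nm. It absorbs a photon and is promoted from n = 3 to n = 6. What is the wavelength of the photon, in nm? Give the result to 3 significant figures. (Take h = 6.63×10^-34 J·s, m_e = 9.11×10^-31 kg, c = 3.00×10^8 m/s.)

E_1 = h²/(8m_eL²) = 3.462×10^-20 J, so ΔE = (6² − 3²)E_1 = 9.347×10^-19 J.
λ = hc/ΔE = (6.63×10^-34·3.00×10^8)/9.347×10^-19 = 2.13×10^-7 m = 213 nm.

λ = 213 nm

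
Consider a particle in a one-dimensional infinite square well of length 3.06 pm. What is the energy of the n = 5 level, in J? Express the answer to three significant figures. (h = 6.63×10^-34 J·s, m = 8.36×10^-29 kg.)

E_5 = 1.75×10^-15 J

For an infinite well E_n = n²h²/(8mL²), so E_1 = h²/(8mL²) = (6.63×10^-34)²/(8·8.36×10^-29·(3.06×10^-12 m)²) = 7.019×10^-17 J.
Then E_5 = 5²·E_1 = 25·7.019×10^-17 J = 1.75×10^-15 J.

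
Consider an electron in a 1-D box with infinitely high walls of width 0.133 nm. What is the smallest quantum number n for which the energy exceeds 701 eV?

E_1 = h²/(8m_eL²) = 3.406×10^-18 J = 21.26 eV.
Need n² > 701/21.26 = 32.97, i.e. n > 5.742.
The smallest integer satisfying this is n = 6.

n = 6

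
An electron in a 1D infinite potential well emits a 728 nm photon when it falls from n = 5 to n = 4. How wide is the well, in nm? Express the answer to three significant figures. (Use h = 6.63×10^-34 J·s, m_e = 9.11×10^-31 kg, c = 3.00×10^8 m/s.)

The photon carries ΔE = hc/λ = 6.63×10^-34·3.00×10^8/7.28×10^-7 m = 2.732×10^-19 J.
Since ΔE = (5² − 4²)E_1, E_1 = 3.036×10^-20 J, and L = h/√(8m_eE_1) = 1.41×10^-9 m = 1.41 nm.

L = 1.41 nm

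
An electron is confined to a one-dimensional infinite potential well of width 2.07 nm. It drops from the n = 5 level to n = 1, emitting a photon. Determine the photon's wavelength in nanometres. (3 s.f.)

E_1 = h²/(8m_eL²) = 1.406×10^-20 J, so ΔE = (5² − 1²)E_1 = 3.374×10^-19 J.
λ = hc/ΔE = (6.626×10^-34·2.998×10^8)/3.374×10^-19 = 5.89×10^-7 m = 589 nm.

λ = 589 nm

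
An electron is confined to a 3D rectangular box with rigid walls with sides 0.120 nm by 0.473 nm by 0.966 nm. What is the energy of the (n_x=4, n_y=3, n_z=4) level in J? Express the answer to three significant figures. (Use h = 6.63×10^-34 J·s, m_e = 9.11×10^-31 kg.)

For a 3D rectangular well E = (h²/8m_e)·Σ n_i²/L_i² = (6.63×10^-34)²/(8·9.11×10^-31) · [4²/(0.120 nm)² + 3²/(0.473 nm)² + 4²/(0.966 nm)²].
Evaluating gives E = 7.05×10^-17 J.

E = 7.05×10^-17 J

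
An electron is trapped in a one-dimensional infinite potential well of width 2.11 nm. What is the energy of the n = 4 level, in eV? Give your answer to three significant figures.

E_4 = 1.35 eV

For an infinite well E_n = n²h²/(8m_eL²), so E_1 = h²/(8m_eL²) = (6.626×10^-34)²/(8·9.109×10^-31·(2.11×10^-9 m)²) = 1.353×10^-20 J.
Then E_4 = 4²·E_1 = 16·1.353×10^-20 J = 2.165×10^-19 J.
Converting, E_4 = 2.165×10^-19 J / (1.602×10^-19 J/eV) = 1.35 eV.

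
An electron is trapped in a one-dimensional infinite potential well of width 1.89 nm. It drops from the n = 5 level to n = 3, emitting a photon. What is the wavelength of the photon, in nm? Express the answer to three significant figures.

λ = 736 nm

E_1 = h²/(8m_eL²) = 1.687×10^-20 J, so ΔE = (5² − 3²)E_1 = 2.699×10^-19 J.
λ = hc/ΔE = (6.626×10^-34·2.998×10^8)/2.699×10^-19 = 7.36×10^-7 m = 736 nm.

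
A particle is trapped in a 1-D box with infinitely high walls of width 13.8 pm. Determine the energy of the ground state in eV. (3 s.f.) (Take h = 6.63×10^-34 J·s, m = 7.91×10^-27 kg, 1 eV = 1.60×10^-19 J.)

For an infinite well E_n = n²h²/(8mL²), so E_1 = h²/(8mL²) = (6.63×10^-34)²/(8·7.91×10^-27·(1.38×10^-11 m)²) = 3.648×10^-20 J.
Converting, E_1 = 3.648×10^-20 J / (1.60×10^-19 J/eV) = 0.228 eV.

E_1 = 0.228 eV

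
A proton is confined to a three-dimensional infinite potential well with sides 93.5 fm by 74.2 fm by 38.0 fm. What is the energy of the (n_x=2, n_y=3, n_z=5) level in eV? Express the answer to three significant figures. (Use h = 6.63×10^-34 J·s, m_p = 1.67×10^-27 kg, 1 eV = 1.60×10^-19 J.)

E = 3.99×10^6 eV

For a 3D rectangular well E = (h²/8m_p)·Σ n_i²/L_i² = (6.63×10^-34)²/(8·1.67×10^-27) · [2²/(93.5 fm)² + 3²/(74.2 fm)² + 5²/(38.0 fm)²].
Evaluating gives E = 6.385×10^-13 J = 3.99×10^6 eV.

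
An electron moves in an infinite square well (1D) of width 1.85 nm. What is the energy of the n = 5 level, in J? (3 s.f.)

E_5 = 4.40×10^-19 J

For an infinite well E_n = n²h²/(8m_eL²), so E_1 = h²/(8m_eL²) = (6.626×10^-34)²/(8·9.109×10^-31·(1.85×10^-9 m)²) = 1.760×10^-20 J.
Then E_5 = 5²·E_1 = 25·1.760×10^-20 J = 4.40×10^-19 J.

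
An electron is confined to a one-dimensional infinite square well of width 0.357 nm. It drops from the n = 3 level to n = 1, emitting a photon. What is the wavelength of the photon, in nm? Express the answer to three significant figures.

λ = 52.5 nm

E_1 = h²/(8m_eL²) = 4.727×10^-19 J, so ΔE = (3² − 1²)E_1 = 3.782×10^-18 J.
λ = hc/ΔE = (6.626×10^-34·2.998×10^8)/3.782×10^-18 = 5.25×10^-8 m = 52.5 nm.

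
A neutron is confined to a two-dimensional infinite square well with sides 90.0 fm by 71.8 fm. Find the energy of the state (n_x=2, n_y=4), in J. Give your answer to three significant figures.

For a 2D rectangular well E = (h²/8m_n)·Σ n_i²/L_i² = (6.626×10^-34)²/(8·1.675×10^-27) · [2²/(90.0 fm)² + 4²/(71.8 fm)²].
Evaluating gives E = 1.18×10^-13 J.

E = 1.18×10^-13 J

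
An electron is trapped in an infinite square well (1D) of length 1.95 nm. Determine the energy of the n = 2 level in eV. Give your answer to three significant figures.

E_2 = 0.396 eV

For an infinite well E_n = n²h²/(8m_eL²), so E_1 = h²/(8m_eL²) = (6.626×10^-34)²/(8·9.109×10^-31·(1.95×10^-9 m)²) = 1.584×10^-20 J.
Then E_2 = 2²·E_1 = 4·1.584×10^-20 J = 6.336×10^-20 J.
Converting, E_2 = 6.336×10^-20 J / (1.602×10^-19 J/eV) = 0.396 eV.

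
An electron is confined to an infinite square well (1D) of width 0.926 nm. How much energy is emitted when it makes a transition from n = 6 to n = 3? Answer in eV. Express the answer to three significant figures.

|ΔE| = 11.8 eV

E_1 = h²/(8m_eL²) = 7.026×10^-20 J.
|ΔE| = |6² − 3²|·E_1 = 27·7.026×10^-20 J = 1.897×10^-18 J = 11.8 eV.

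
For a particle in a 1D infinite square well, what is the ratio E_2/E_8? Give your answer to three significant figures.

0.0625

E_n ∝ n², so E_2/E_8 = 2²/8² = 4/64 = 0.0625.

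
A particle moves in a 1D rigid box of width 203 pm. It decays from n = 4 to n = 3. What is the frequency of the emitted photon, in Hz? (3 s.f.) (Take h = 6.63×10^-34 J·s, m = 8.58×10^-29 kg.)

E_1 = h²/(8mL²) = 1.554×10^-20 J and ΔE = (4² − 3²)E_1 = 1.088×10^-19 J.
f = ΔE/h = 1.088×10^-19/6.63×10^-34 = 1.64×10^14 Hz.

f = 1.64×10^14 Hz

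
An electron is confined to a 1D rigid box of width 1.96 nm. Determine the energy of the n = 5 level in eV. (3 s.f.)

E_5 = 2.45 eV

For an infinite well E_n = n²h²/(8m_eL²), so E_1 = h²/(8m_eL²) = (6.626×10^-34)²/(8·9.109×10^-31·(1.96×10^-9 m)²) = 1.568×10^-20 J.
Then E_5 = 5²·E_1 = 25·1.568×10^-20 J = 3.920×10^-19 J.
Converting, E_5 = 3.920×10^-19 J / (1.602×10^-19 J/eV) = 2.45 eV.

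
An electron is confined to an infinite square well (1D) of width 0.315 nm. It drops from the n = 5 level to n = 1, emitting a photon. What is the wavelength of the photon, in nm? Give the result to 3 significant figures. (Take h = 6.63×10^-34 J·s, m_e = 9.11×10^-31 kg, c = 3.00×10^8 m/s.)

E_1 = h²/(8m_eL²) = 6.079×10^-19 J, so ΔE = (5² − 1²)E_1 = 1.459×10^-17 J.
λ = hc/ΔE = (6.63×10^-34·3.00×10^8)/1.459×10^-17 = 1.36×10^-8 m = 13.6 nm.

λ = 13.6 nm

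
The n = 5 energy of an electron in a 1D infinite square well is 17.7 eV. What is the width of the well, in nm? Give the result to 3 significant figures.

L = 0.729 nm

From E_n = n²h²/(8m_eL²), L = n·h/√(8m_eE_n).
E_5 = 17.7 eV = 2.836×10^-18 J, so L = 5·6.626×10^-34/√(8·9.109×10^-31·2.836×10^-18) = 7.29×10^-10 m = 0.729 nm.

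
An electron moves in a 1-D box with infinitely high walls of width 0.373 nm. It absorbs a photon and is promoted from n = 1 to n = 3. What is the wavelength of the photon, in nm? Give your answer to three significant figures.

E_1 = h²/(8m_eL²) = 4.330×10^-19 J, so ΔE = (3² − 1²)E_1 = 3.464×10^-18 J.
λ = hc/ΔE = (6.626×10^-34·2.998×10^8)/3.464×10^-18 = 5.73×10^-8 m = 57.3 nm.

λ = 57.3 nm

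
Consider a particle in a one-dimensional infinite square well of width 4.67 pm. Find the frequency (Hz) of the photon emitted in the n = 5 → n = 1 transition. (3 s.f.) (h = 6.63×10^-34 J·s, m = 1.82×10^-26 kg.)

E_1 = h²/(8mL²) = 1.384×10^-19 J and ΔE = (5² − 1²)E_1 = 3.322×10^-18 J.
f = ΔE/h = 3.322×10^-18/6.63×10^-34 = 5.01×10^15 Hz.

f = 5.01×10^15 Hz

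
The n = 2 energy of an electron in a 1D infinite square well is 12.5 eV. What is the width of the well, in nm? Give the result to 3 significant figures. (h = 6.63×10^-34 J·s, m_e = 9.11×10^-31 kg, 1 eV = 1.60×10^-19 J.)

From E_n = n²h²/(8m_eL²), L = n·h/√(8m_eE_n).
E_2 = 12.5 eV = 2.000×10^-18 J, so L = 2·6.63×10^-34/√(8·9.11×10^-31·2.000×10^-18) = 3.47×10^-10 m = 0.347 nm.

L = 0.347 nm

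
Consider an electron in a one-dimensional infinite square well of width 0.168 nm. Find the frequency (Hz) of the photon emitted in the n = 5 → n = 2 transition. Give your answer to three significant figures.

f = 6.77×10^16 Hz

E_1 = h²/(8m_eL²) = 2.135×10^-18 J and ΔE = (5² − 2²)E_1 = 4.483×10^-17 J.
f = ΔE/h = 4.483×10^-17/6.626×10^-34 = 6.77×10^16 Hz.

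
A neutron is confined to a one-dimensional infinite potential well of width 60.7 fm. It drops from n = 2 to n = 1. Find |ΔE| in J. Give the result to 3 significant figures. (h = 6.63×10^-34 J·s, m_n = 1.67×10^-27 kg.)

|ΔE| = 2.68×10^-14 J

E_1 = h²/(8m_nL²) = 8.930×10^-15 J.
|ΔE| = |2² − 1²|·E_1 = 3·8.930×10^-15 J = 2.68×10^-14 J.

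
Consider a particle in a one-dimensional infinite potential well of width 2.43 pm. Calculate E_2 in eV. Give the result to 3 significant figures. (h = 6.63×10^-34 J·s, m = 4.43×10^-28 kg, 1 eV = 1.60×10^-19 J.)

For an infinite well E_n = n²h²/(8mL²), so E_1 = h²/(8mL²) = (6.63×10^-34)²/(8·4.43×10^-28·(2.43×10^-12 m)²) = 2.100×10^-17 J.
Then E_2 = 2²·E_1 = 4·2.100×10^-17 J = 8.400×10^-17 J.
Converting, E_2 = 8.400×10^-17 J / (1.60×10^-19 J/eV) = 525 eV.

E_2 = 525 eV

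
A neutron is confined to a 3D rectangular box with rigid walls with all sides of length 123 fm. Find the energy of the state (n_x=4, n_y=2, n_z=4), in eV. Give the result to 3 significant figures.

E = 4.87×10^5 eV

For a 3D rectangular well E = (h²/8m_n)·Σ n_i²/L_i² = (6.626×10^-34)²/(8·1.675×10^-27) · [4²/(123 fm)² + 2²/(123 fm)² + 4²/(123 fm)²].
Evaluating gives E = 7.796×10^-14 J = 4.87×10^5 eV.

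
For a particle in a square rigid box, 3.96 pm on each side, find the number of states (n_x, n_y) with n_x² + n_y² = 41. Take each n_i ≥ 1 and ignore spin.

The level has n_x² + n_y² = 41. The ordered positive-integer solutions are (4, 5), (5, 4).
That gives 2 states.

degeneracy = 2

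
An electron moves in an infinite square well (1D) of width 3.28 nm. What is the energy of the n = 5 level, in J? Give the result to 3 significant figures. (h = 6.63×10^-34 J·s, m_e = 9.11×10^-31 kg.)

E_5 = 1.40×10^-19 J

For an infinite well E_n = n²h²/(8m_eL²), so E_1 = h²/(8m_eL²) = (6.63×10^-34)²/(8·9.11×10^-31·(3.28×10^-9 m)²) = 5.606×10^-21 J.
Then E_5 = 5²·E_1 = 25·5.606×10^-21 J = 1.40×10^-19 J.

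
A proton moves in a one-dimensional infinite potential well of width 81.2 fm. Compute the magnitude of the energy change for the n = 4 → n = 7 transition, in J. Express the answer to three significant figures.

|ΔE| = 1.64×10^-13 J

E_1 = h²/(8m_pL²) = 4.975×10^-15 J.
|ΔE| = |4² − 7²|·E_1 = 33·4.975×10^-15 J = 1.64×10^-13 J.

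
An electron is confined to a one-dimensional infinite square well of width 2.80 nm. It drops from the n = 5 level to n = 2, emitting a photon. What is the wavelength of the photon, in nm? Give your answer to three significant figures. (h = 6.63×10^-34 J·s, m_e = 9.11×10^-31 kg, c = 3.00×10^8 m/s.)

λ = 1.23×10^3 nm

E_1 = h²/(8m_eL²) = 7.693×10^-21 J, so ΔE = (5² − 2²)E_1 = 1.616×10^-19 J.
λ = hc/ΔE = (6.63×10^-34·3.00×10^8)/1.616×10^-19 = 1.23×10^-6 m = 1.23×10^3 nm.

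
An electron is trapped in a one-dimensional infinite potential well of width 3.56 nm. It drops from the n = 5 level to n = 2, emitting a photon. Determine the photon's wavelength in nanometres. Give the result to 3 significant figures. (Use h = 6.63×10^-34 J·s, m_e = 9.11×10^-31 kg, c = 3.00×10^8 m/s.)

E_1 = h²/(8m_eL²) = 4.759×10^-21 J, so ΔE = (5² − 2²)E_1 = 9.994×10^-20 J.
λ = hc/ΔE = (6.63×10^-34·3.00×10^8)/9.994×10^-20 = 1.99×10^-6 m = 1.99×10^3 nm.

λ = 1.99×10^3 nm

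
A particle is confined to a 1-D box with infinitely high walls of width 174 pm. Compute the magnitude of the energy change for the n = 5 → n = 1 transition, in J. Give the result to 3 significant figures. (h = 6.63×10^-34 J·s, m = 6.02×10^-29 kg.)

E_1 = h²/(8mL²) = 3.015×10^-20 J.
|ΔE| = |5² − 1²|·E_1 = 24·3.015×10^-20 J = 7.24×10^-19 J.

|ΔE| = 7.24×10^-19 J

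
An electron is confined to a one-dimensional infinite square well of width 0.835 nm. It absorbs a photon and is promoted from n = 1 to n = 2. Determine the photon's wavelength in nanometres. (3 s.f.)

E_1 = h²/(8m_eL²) = 8.641×10^-20 J, so ΔE = (2² − 1²)E_1 = 2.592×10^-19 J.
λ = hc/ΔE = (6.626×10^-34·2.998×10^8)/2.592×10^-19 = 7.66×10^-7 m = 766 nm.

λ = 766 nm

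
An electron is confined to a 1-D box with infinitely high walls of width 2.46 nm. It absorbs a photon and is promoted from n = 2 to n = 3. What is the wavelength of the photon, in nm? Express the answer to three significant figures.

λ = 3.99×10^3 nm

E_1 = h²/(8m_eL²) = 9.956×10^-21 J, so ΔE = (3² − 2²)E_1 = 4.978×10^-20 J.
λ = hc/ΔE = (6.626×10^-34·2.998×10^8)/4.978×10^-20 = 3.99×10^-6 m = 3.99×10^3 nm.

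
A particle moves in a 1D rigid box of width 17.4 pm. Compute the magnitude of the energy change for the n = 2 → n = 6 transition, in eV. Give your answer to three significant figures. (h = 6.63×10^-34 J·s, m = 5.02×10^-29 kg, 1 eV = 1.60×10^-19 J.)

|ΔE| = 723 eV

E_1 = h²/(8mL²) = 3.615×10^-18 J.
|ΔE| = |2² − 6²|·E_1 = 32·3.615×10^-18 J = 1.157×10^-16 J = 723 eV.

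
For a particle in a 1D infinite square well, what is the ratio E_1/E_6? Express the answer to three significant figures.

0.0278

E_n ∝ n², so E_1/E_6 = 1²/6² = 1/36 = 0.0278.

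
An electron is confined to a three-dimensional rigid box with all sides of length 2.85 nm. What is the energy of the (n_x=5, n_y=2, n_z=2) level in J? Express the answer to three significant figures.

For a 3D rectangular well E = (h²/8m_e)·Σ n_i²/L_i² = (6.626×10^-34)²/(8·9.109×10^-31) · [5²/(2.85 nm)² + 2²/(2.85 nm)² + 2²/(2.85 nm)²].
Evaluating gives E = 2.45×10^-19 J.

E = 2.45×10^-19 J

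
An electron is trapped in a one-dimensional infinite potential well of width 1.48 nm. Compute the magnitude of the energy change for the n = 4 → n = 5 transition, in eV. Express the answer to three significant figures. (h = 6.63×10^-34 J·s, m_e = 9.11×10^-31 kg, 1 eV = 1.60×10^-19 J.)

|ΔE| = 1.55 eV

E_1 = h²/(8m_eL²) = 2.754×10^-20 J.
|ΔE| = |4² − 5²|·E_1 = 9·2.754×10^-20 J = 2.479×10^-19 J = 1.55 eV.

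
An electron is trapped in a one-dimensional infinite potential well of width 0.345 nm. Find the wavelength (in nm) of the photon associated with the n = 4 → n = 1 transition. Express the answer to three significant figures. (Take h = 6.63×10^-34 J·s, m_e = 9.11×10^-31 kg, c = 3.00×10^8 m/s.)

λ = 26.2 nm

E_1 = h²/(8m_eL²) = 5.067×10^-19 J, so ΔE = (4² − 1²)E_1 = 7.600×10^-18 J.
λ = hc/ΔE = (6.63×10^-34·3.00×10^8)/7.600×10^-18 = 2.62×10^-8 m = 26.2 nm.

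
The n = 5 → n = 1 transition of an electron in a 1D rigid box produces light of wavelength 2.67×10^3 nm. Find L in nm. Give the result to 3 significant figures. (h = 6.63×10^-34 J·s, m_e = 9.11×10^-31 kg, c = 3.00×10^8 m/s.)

L = 4.41 nm

The photon carries ΔE = hc/λ = 6.63×10^-34·3.00×10^8/2.67×10^-6 m = 7.449×10^-20 J.
Since ΔE = (5² − 1²)E_1, E_1 = 3.104×10^-21 J, and L = h/√(8m_eE_1) = 4.41×10^-9 m = 4.41 nm.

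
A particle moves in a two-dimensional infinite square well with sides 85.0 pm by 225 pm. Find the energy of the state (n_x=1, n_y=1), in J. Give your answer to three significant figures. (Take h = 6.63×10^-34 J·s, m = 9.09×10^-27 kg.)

E = 9.56×10^-22 J

For a 2D rectangular well E = (h²/8m)·Σ n_i²/L_i² = (6.63×10^-34)²/(8·9.09×10^-27) · [1²/(85.0 pm)² + 1²/(225 pm)²].
Evaluating gives E = 9.56×10^-22 J.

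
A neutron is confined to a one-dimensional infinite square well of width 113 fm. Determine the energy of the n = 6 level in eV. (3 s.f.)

For an infinite well E_n = n²h²/(8m_nL²), so E_1 = h²/(8m_nL²) = (6.626×10^-34)²/(8·1.675×10^-27·(1.13×10^-13 m)²) = 2.566×10^-15 J.
Then E_6 = 6²·E_1 = 36·2.566×10^-15 J = 9.238×10^-14 J.
Converting, E_6 = 9.238×10^-14 J / (1.602×10^-19 J/eV) = 5.77×10^5 eV.

E_6 = 5.77×10^5 eV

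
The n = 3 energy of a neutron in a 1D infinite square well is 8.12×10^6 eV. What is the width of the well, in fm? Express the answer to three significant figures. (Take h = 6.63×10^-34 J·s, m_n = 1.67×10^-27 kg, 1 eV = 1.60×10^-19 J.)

L = 15.1 fm

From E_n = n²h²/(8m_nL²), L = n·h/√(8m_nE_n).
E_3 = 8.12×10^6 eV = 1.299×10^-12 J, so L = 3·6.63×10^-34/√(8·1.67×10^-27·1.299×10^-12) = 1.51×10^-14 m = 15.1 fm.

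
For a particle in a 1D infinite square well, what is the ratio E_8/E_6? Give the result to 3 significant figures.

E_n ∝ n², so E_8/E_6 = 8²/6² = 64/36 = 1.78.

1.78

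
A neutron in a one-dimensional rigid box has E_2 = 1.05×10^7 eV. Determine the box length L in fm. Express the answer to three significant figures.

From E_n = n²h²/(8m_nL²), L = n·h/√(8m_nE_n).
E_2 = 1.05×10^7 eV = 1.682×10^-12 J, so L = 2·6.626×10^-34/√(8·1.675×10^-27·1.682×10^-12) = 8.83×10^-15 m = 8.83 fm.

L = 8.83 fm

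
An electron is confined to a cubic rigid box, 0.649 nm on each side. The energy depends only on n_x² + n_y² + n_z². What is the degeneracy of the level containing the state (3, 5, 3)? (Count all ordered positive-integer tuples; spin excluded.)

degeneracy = 3

The level has n_x² + n_y² + n_z² = 43. The ordered positive-integer solutions are (3, 3, 5), (3, 5, 3), (5, 3, 3).
That gives 3 states.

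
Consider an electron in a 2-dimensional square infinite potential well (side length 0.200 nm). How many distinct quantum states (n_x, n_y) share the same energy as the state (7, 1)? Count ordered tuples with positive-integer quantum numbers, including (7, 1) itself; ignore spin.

The level has n_x² + n_y² = 50. The ordered positive-integer solutions are (1, 7), (5, 5), (7, 1).
That gives 3 states.

degeneracy = 3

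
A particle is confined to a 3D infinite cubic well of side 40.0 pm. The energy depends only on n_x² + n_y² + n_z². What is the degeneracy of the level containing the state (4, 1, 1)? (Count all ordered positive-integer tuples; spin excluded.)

degeneracy = 3

The level has n_x² + n_y² + n_z² = 18. The ordered positive-integer solutions are (1, 1, 4), (1, 4, 1), (4, 1, 1).
That gives 3 states.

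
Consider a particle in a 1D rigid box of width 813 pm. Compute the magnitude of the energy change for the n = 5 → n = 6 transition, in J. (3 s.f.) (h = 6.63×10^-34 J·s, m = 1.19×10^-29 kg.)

E_1 = h²/(8mL²) = 6.986×10^-21 J.
|ΔE| = |5² − 6²|·E_1 = 11·6.986×10^-21 J = 7.68×10^-20 J.

|ΔE| = 7.68×10^-20 J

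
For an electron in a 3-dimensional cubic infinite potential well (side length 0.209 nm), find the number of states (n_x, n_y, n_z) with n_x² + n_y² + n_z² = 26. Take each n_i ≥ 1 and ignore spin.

degeneracy = 6

The level has n_x² + n_y² + n_z² = 26. The ordered positive-integer solutions are (1, 3, 4), (1, 4, 3), (3, 1, 4), (3, 4, 1), (4, 1, 3), (4, 3, 1).
That gives 6 states.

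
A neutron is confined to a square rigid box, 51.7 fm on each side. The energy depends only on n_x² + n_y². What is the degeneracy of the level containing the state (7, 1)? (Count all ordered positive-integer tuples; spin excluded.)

degeneracy = 3

The level has n_x² + n_y² = 50. The ordered positive-integer solutions are (1, 7), (5, 5), (7, 1).
That gives 3 states.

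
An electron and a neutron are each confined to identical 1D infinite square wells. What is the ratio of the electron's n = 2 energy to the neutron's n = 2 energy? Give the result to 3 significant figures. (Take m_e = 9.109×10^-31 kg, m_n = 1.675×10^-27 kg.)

E_n ∝ 1/m at fixed n and L, so the ratio is m_n/m_e = 1.675×10^-27/9.109×10^-31 = 1.84×10^3.

1.84×10^3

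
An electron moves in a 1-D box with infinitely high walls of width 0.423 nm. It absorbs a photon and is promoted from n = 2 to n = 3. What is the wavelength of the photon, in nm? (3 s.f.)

λ = 118 nm

E_1 = h²/(8m_eL²) = 3.367×10^-19 J, so ΔE = (3² − 2²)E_1 = 1.683×10^-18 J.
λ = hc/ΔE = (6.626×10^-34·2.998×10^8)/1.683×10^-18 = 1.18×10^-7 m = 118 nm.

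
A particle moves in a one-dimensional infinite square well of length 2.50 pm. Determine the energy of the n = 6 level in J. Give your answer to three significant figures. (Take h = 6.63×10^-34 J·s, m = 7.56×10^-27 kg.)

E_6 = 4.19×10^-17 J

For an infinite well E_n = n²h²/(8mL²), so E_1 = h²/(8mL²) = (6.63×10^-34)²/(8·7.56×10^-27·(2.50×10^-12 m)²) = 1.163×10^-18 J.
Then E_6 = 6²·E_1 = 36·1.163×10^-18 J = 4.19×10^-17 J.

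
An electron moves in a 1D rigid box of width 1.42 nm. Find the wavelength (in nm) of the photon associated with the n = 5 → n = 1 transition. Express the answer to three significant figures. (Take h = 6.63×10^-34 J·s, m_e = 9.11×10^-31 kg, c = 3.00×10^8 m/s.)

E_1 = h²/(8m_eL²) = 2.991×10^-20 J, so ΔE = (5² − 1²)E_1 = 7.178×10^-19 J.
λ = hc/ΔE = (6.63×10^-34·3.00×10^8)/7.178×10^-19 = 2.77×10^-7 m = 277 nm.

λ = 277 nm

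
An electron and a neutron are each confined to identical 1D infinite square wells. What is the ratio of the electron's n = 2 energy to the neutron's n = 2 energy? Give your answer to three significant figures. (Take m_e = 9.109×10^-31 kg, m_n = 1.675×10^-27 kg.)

1.84×10^3

E_n ∝ 1/m at fixed n and L, so the ratio is m_n/m_e = 1.675×10^-27/9.109×10^-31 = 1.84×10^3.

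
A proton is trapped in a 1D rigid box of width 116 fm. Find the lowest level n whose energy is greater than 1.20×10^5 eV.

n = 3

E_1 = h²/(8m_pL²) = 2.438×10^-15 J = 1.522×10^4 eV.
Need n² > 1.20×10^5/1.522×10^4 = 7.884, i.e. n > 2.808.
The smallest integer satisfying this is n = 3.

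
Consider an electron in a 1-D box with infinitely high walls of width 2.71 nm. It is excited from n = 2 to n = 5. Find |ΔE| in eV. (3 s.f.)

E_1 = h²/(8m_eL²) = 8.204×10^-21 J.
|ΔE| = |2² − 5²|·E_1 = 21·8.204×10^-21 J = 1.723×10^-19 J = 1.08 eV.

|ΔE| = 1.08 eV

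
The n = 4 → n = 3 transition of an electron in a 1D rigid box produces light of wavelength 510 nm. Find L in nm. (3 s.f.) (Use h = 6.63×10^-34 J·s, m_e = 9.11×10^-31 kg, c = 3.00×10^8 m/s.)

The photon carries ΔE = hc/λ = 6.63×10^-34·3.00×10^8/5.10×10^-7 m = 3.900×10^-19 J.
Since ΔE = (4² − 3²)E_1, E_1 = 5.571×10^-20 J, and L = h/√(8m_eE_1) = 1.04×10^-9 m = 1.04 nm.

L = 1.04 nm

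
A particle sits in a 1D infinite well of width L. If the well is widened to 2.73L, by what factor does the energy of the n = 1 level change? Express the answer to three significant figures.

E_n ∝ 1/L², so the energy scales by 1/2.73² = 0.134.

0.134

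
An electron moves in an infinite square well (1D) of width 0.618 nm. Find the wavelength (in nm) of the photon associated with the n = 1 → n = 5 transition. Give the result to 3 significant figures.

λ = 52.5 nm

E_1 = h²/(8m_eL²) = 1.577×10^-19 J, so ΔE = (5² − 1²)E_1 = 3.785×10^-18 J.
λ = hc/ΔE = (6.626×10^-34·2.998×10^8)/3.785×10^-18 = 5.25×10^-8 m = 52.5 nm.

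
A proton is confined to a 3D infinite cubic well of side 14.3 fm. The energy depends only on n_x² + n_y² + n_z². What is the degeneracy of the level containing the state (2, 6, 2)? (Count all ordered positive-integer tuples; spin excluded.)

degeneracy = 3

The level has n_x² + n_y² + n_z² = 44. The ordered positive-integer solutions are (2, 2, 6), (2, 6, 2), (6, 2, 2).
That gives 3 states.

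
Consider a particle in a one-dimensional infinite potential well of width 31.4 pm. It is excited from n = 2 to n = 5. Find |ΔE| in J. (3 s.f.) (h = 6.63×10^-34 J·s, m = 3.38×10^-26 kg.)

|ΔE| = 3.46×10^-20 J

E_1 = h²/(8mL²) = 1.649×10^-21 J.
|ΔE| = |2² − 5²|·E_1 = 21·1.649×10^-21 J = 3.46×10^-20 J.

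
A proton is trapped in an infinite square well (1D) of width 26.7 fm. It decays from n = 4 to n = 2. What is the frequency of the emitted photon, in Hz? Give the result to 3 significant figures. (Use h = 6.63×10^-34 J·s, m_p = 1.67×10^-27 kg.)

f = 8.35×10^20 Hz

E_1 = h²/(8m_pL²) = 4.615×10^-14 J and ΔE = (4² − 2²)E_1 = 5.538×10^-13 J.
f = ΔE/h = 5.538×10^-13/6.63×10^-34 = 8.35×10^20 Hz.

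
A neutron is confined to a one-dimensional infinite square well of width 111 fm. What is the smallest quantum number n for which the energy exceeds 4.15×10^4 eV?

E_1 = h²/(8m_nL²) = 2.659×10^-15 J = 1.660×10^4 eV.
Need n² > 4.15×10^4/1.660×10^4 = 2.500, i.e. n > 1.581.
The smallest integer satisfying this is n = 2.

n = 2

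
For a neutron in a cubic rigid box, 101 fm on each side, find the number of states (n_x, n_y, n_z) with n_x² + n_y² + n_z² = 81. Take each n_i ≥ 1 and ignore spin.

The level has n_x² + n_y² + n_z² = 81. The ordered positive-integer solutions are (1, 4, 8), (1, 8, 4), (3, 6, 6), (4, 1, 8), (4, 4, 7), (4, 7, 4), (4, 8, 1), (6, 3, 6), (6, 6, 3), (7, 4, 4), (8, 1, 4), (8, 4, 1).
That gives 12 states.

degeneracy = 12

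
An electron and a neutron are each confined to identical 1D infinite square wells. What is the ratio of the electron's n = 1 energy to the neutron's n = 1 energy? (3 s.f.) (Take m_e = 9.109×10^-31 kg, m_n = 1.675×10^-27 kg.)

1.84×10^3

E_n ∝ 1/m at fixed n and L, so the ratio is m_n/m_e = 1.675×10^-27/9.109×10^-31 = 1.84×10^3.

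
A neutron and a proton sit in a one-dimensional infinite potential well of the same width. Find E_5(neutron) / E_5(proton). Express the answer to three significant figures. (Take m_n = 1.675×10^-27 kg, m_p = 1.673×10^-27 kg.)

0.999

E_n ∝ 1/m at fixed n and L, so the ratio is m_p/m_n = 1.673×10^-27/1.675×10^-27 = 0.999.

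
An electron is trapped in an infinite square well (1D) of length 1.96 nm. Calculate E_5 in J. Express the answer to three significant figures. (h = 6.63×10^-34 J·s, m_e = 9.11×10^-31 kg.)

E_5 = 3.93×10^-19 J

For an infinite well E_n = n²h²/(8m_eL²), so E_1 = h²/(8m_eL²) = (6.63×10^-34)²/(8·9.11×10^-31·(1.96×10^-9 m)²) = 1.570×10^-20 J.
Then E_5 = 5²·E_1 = 25·1.570×10^-20 J = 3.93×10^-19 J.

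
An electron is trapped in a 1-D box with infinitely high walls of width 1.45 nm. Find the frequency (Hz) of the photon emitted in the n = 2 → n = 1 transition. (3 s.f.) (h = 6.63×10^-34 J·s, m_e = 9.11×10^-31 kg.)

E_1 = h²/(8m_eL²) = 2.869×10^-20 J and ΔE = (2² − 1²)E_1 = 8.607×10^-20 J.
f = ΔE/h = 8.607×10^-20/6.63×10^-34 = 1.30×10^14 Hz.

f = 1.30×10^14 Hz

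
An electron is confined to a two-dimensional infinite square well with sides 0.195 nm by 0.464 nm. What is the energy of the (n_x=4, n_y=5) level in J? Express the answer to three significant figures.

E = 3.23×10^-17 J

For a 2D rectangular well E = (h²/8m_e)·Σ n_i²/L_i² = (6.626×10^-34)²/(8·9.109×10^-31) · [4²/(0.195 nm)² + 5²/(0.464 nm)²].
Evaluating gives E = 3.23×10^-17 J.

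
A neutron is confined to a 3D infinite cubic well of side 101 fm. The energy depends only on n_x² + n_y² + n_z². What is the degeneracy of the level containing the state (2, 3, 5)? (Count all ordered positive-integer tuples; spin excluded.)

degeneracy = 9

The level has n_x² + n_y² + n_z² = 38. The ordered positive-integer solutions are (1, 1, 6), (1, 6, 1), (2, 3, 5), (2, 5, 3), (3, 2, 5), (3, 5, 2), (5, 2, 3), (5, 3, 2), (6, 1, 1).
That gives 9 states.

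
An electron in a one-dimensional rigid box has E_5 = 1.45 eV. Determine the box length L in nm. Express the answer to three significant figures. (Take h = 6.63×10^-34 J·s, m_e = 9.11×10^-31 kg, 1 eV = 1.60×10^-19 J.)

L = 2.55 nm

From E_n = n²h²/(8m_eL²), L = n·h/√(8m_eE_n).
E_5 = 1.45 eV = 2.320×10^-19 J, so L = 5·6.63×10^-34/√(8·9.11×10^-31·2.320×10^-19) = 2.55×10^-9 m = 2.55 nm.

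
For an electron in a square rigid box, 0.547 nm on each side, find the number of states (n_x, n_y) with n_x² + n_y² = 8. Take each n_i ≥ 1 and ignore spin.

The level has n_x² + n_y² = 8. The ordered positive-integer solutions are (2, 2).
That gives 1 state.

degeneracy = 1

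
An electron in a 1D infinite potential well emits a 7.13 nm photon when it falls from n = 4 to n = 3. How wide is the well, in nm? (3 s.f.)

L = 0.123 nm

The photon carries ΔE = hc/λ = 6.626×10^-34·2.998×10^8/7.13×10^-9 m = 2.786×10^-17 J.
Since ΔE = (4² − 3²)E_1, E_1 = 3.980×10^-18 J, and L = h/√(8m_eE_1) = 1.23×10^-10 m = 0.123 nm.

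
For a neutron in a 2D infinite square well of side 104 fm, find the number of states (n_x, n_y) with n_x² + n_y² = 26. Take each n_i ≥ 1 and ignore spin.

degeneracy = 2

The level has n_x² + n_y² = 26. The ordered positive-integer solutions are (1, 5), (5, 1).
That gives 2 states.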